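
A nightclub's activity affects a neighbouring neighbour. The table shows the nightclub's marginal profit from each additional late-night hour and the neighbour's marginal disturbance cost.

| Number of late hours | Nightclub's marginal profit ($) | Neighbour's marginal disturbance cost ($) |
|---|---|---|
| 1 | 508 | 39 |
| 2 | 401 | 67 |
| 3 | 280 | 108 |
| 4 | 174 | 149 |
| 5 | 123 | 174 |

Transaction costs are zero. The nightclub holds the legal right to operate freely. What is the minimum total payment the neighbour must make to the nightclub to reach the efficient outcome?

Left alone the nightclub would choose level 5 (marginal profit stays positive).
Efficient level: k* = 4 (marginal profit ≥ marginal disturbance cost through 4).
The neighbour must at least cover the nightclub's forgone profit from cutting 5→4: 123 = 123.

$123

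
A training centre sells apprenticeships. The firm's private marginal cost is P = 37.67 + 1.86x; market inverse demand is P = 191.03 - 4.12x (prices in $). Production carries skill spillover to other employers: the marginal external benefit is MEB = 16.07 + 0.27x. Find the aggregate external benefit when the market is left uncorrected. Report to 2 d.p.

Market equilibrium (private): 37.67 + 1.86x = 191.03 - 4.12x → x_m = 25.6455.
Total external benefit = ∫₀^{x_m} (16.07 + 0.27x) dx = 16.07×25.6455 + ½×0.27×25.6455² = 500.9116.

$500.91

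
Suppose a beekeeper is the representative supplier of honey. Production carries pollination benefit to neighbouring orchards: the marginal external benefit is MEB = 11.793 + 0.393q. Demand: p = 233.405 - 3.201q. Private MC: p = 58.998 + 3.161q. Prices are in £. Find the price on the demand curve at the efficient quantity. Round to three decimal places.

Social marginal cost = private MC − MEB = 47.205 + 2.768q.
Set SMC = demand: 47.205 + 2.768q = 233.405 - 3.201q → q* = 31.1945.
Consumer price on the demand curve at q*: 233.405 − 3.201×31.1945 = 133.5514.

P = £133.551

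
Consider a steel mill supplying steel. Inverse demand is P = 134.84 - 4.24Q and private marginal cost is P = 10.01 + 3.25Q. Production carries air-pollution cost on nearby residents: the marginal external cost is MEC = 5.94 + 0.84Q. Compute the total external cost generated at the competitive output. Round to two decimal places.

Market equilibrium (private): 10.01 + 3.25Q = 134.84 - 4.24Q → Q_m = 16.6662.
Total external cost = ∫₀^{Q_m} (5.94 + 0.84Q) dQ = 5.94×16.6662 + ½×0.84×16.6662² = 215.6574.

215.66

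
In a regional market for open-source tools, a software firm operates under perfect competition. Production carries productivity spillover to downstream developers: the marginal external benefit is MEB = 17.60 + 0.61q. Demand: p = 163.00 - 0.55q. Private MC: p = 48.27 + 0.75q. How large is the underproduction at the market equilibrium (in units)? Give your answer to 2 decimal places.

Market equilibrium (private): 48.27 + 0.75q = 163.00 - 0.55q → q_m = 88.2538.
Social marginal cost = private MC − MEB = 30.67 + 0.14q.
Set SMC = demand: 30.67 + 0.14q = 163.00 - 0.55q → q* = 191.7826.
Gap = |88.2538 − 191.7826| = 103.5288.

103.53 units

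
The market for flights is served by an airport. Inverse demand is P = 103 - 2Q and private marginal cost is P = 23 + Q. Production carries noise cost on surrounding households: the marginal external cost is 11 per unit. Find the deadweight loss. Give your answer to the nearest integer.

Market equilibrium (private): 23 + Q = 103 - 2Q → Q_m = 26.6667.
Social marginal cost = private MC + MEC = 34 + Q.
Set SMC = demand: 34 + Q = 103 - 2Q → Q* = 23.0000.
The loss is the area between SMC and demand from Q* to Q_m; with linear curves that's a triangle of height MEC(Q_m).
DWL = ½ × 3.6667 × 11.0000 = 20.1669.

DWL = 20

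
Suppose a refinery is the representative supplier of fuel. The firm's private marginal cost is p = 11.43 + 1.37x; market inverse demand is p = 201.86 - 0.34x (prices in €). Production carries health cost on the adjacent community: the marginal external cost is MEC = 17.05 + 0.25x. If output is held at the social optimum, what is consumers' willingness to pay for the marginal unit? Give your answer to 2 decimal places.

P = €171.78

Social marginal cost = private MC + MEC = 28.48 + 1.62x.
Set SMC = demand: 28.48 + 1.62x = 201.86 - 0.34x → x* = 88.4592.
Consumer price on the demand curve at x*: 201.86 − 0.34×88.4592 = 171.7839.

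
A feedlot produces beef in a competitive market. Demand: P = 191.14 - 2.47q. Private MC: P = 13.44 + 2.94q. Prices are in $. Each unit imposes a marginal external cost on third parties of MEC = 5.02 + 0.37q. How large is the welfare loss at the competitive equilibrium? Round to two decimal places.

DWL = $25.51

Market equilibrium (private): 13.44 + 2.94q = 191.14 - 2.47q → q_m = 32.8466.
Social marginal cost = private MC + MEC = 18.46 + 3.31q.
Set SMC = demand: 18.46 + 3.31q = 191.14 - 2.47q → q* = 29.8754.
The welfare-loss triangle has base |q_m − q*| and height MEC(q_m) (the vertical gap between SMC and demand is zero at q* and MEC at q_m).
DWL = ½ × 2.9712 × 17.1732 = 25.5125.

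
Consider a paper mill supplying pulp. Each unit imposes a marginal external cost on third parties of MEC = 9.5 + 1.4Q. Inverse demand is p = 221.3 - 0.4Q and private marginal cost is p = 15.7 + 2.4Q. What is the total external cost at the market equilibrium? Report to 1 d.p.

Market equilibrium (private): 15.7 + 2.4Q = 221.3 - 0.4Q → Q_m = 73.4286.
Total external cost = ∫₀^{Q_m} (9.5 + 1.4Q) dQ = 9.5×73.4286 + ½×1.4×73.4286² = 4471.8032.

4471.8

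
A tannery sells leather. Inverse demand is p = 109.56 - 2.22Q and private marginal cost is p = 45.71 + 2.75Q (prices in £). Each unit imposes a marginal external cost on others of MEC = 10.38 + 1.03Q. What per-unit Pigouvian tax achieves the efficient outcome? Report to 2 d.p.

Social marginal cost = private MC + MEC = 56.09 + 3.78Q.
Set SMC = demand: 56.09 + 3.78Q = 109.56 - 2.22Q → Q* = 8.9117.
The Pigouvian tax equals MEC at Q*: 10.38 + 1.03×8.9117 = 19.5591.

tax = £19.56 per unit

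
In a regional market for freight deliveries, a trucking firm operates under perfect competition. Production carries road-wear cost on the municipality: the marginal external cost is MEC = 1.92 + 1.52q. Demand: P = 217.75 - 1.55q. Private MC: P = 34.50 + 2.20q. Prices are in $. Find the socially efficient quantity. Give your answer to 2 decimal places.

q* = 34.41

Social marginal cost = private MC + MEC = 36.42 + 3.72q.
Set SMC = demand: 36.42 + 3.72q = 217.75 - 1.55q → q* = 34.4080.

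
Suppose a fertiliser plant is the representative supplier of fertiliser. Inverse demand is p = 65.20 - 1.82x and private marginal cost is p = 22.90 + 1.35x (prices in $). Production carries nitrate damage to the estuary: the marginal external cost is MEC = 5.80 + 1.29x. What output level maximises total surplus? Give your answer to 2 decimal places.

Social marginal cost = private MC + MEC = 28.70 + 2.64x.
Set SMC = demand: 28.70 + 2.64x = 65.20 - 1.82x → x* = 8.1839.

x* = 8.18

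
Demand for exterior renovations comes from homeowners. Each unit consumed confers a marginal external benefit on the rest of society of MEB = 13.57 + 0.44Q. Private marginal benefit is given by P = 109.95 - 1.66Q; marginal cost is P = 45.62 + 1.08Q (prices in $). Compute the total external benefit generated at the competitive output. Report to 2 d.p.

$439.87

Market equilibrium (private): 45.62 + 1.08Q = 109.95 - 1.66Q → Q_m = 23.4781.
Total external benefit = ∫₀^{Q_m} (13.57 + 0.44Q) dQ = 13.57×23.4781 + ½×0.44×23.4781² = 439.8665.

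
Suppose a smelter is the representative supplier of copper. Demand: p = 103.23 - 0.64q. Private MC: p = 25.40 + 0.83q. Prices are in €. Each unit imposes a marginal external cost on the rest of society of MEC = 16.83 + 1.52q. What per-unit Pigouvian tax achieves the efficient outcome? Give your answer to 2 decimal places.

Social marginal cost = private MC + MEC = 42.23 + 2.35q.
Set SMC = demand: 42.23 + 2.35q = 103.23 - 0.64q → q* = 20.4013.
The Pigouvian tax equals MEC at q*: 16.83 + 1.52×20.4013 = 47.8400.

tax = €47.84 per unit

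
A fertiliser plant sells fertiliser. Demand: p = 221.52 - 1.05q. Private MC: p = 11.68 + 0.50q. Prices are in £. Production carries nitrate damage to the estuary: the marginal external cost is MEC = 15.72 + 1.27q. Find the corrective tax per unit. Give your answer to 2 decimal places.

tax = £103.14 per unit

Social marginal cost = private MC + MEC = 27.40 + 1.77q.
Set SMC = demand: 27.40 + 1.77q = 221.52 - 1.05q → q* = 68.8369.
The Pigouvian tax equals MEC at q*: 15.72 + 1.27×68.8369 = 103.1429.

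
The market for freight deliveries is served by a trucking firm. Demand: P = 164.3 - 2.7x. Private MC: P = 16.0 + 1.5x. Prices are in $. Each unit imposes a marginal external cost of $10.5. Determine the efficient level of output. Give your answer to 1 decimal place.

x* = 32.8

Social marginal cost = private MC + MEC = 26.5 + 1.5x.
Set SMC = demand: 26.5 + 1.5x = 164.3 - 2.7x → x* = 32.8095.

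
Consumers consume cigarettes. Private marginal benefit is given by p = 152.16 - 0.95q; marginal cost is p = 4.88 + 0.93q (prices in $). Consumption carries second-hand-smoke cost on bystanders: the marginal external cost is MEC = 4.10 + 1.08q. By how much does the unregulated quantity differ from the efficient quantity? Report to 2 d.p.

Market equilibrium (private): 4.88 + 0.93q = 152.16 - 0.95q → q_m = 78.3404.
Social marginal benefit = demand − MEC = 148.06 - 2.03q.
Set SMB = MC: 148.06 - 2.03q = 4.88 + 0.93q → q* = 48.3716.
Gap = |78.3404 − 48.3716| = 29.9688.

29.97 units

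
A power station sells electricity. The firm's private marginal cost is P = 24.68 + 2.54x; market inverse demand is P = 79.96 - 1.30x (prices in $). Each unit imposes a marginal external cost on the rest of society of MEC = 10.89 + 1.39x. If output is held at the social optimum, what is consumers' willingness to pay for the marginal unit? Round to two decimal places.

P = $68.93

Social marginal cost = private MC + MEC = 35.57 + 3.93x.
Set SMC = demand: 35.57 + 3.93x = 79.96 - 1.30x → x* = 8.4876.
Consumer price on the demand curve at x*: 79.96 − 1.30×8.4876 = 68.9261.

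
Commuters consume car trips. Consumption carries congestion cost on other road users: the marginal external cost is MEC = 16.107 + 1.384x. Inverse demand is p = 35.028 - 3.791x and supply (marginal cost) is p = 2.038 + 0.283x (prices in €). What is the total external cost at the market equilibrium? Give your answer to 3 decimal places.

€175.806

Market equilibrium (private): 2.038 + 0.283x = 35.028 - 3.791x → x_m = 8.0977.
Total external cost = ∫₀^{x_m} (16.107 + 1.384x) dx = 16.107×8.0977 + ½×1.384×8.0977² = 175.8060.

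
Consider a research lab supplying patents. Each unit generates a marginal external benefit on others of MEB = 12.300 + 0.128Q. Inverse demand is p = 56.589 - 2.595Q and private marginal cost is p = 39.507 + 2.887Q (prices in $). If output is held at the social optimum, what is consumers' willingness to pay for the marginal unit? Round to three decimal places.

Social marginal cost = private MC − MEB = 27.207 + 2.759Q.
Set SMC = demand: 27.207 + 2.759Q = 56.589 - 2.595Q → Q* = 5.4879.
Consumer price on the demand curve at Q*: 56.589 − 2.595×5.4879 = 42.3479.

P = $42.348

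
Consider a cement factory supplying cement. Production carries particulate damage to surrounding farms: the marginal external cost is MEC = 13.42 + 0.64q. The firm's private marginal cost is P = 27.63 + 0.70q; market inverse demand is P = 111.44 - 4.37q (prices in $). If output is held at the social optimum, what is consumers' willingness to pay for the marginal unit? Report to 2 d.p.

P = $57.57

Social marginal cost = private MC + MEC = 41.05 + 1.34q.
Set SMC = demand: 41.05 + 1.34q = 111.44 - 4.37q → q* = 12.3275.
Consumer price on the demand curve at q*: 111.44 − 4.37×12.3275 = 57.5688.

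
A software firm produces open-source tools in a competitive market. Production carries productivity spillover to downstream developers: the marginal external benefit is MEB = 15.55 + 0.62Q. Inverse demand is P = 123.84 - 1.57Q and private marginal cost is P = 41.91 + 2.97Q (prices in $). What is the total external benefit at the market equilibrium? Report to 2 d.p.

$381.58

Market equilibrium (private): 41.91 + 2.97Q = 123.84 - 1.57Q → Q_m = 18.0463.
Total external benefit = ∫₀^{Q_m} (15.55 + 0.62Q) dQ = 15.55×18.0463 + ½×0.62×18.0463² = 381.5773.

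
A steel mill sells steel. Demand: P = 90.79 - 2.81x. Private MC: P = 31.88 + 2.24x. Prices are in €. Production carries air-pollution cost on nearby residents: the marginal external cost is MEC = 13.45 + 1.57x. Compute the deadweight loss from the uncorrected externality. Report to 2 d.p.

Market equilibrium (private): 31.88 + 2.24x = 90.79 - 2.81x → x_m = 11.6653.
Social marginal cost = private MC + MEC = 45.33 + 3.81x.
Set SMC = demand: 45.33 + 3.81x = 90.79 - 2.81x → x* = 6.8671.
The welfare-loss triangle has base |x_m − x*| and height MEC(x_m) (the vertical gap between SMC and demand is zero at x* and MEC at x_m).
DWL = ½ × 4.7982 × 31.7646 = 76.2065.

DWL = €76.21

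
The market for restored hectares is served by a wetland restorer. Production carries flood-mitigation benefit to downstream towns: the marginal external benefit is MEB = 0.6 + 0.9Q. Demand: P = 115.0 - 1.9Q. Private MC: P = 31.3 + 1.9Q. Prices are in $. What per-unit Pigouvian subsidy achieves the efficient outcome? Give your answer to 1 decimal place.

Social marginal cost = private MC − MEB = 30.7 + Q.
Set SMC = demand: 30.7 + Q = 115.0 - 1.9Q → Q* = 29.0690.
The Pigouvian subsidy equals MEB at Q*: 0.6 + 0.9×29.0690 = 26.7621.

subsidy = $26.8 per unit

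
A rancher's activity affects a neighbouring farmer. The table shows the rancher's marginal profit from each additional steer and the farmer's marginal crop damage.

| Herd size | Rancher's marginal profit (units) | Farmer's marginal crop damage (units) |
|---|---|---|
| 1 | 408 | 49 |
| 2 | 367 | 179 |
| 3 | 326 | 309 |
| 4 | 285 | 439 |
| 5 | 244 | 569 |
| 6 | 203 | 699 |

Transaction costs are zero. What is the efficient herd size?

3

Bargaining reaches the level where marginal profit last exceeds marginal crop damage.
That holds through level 3 (326 ≥ 309) but not at 4 (285 < 439).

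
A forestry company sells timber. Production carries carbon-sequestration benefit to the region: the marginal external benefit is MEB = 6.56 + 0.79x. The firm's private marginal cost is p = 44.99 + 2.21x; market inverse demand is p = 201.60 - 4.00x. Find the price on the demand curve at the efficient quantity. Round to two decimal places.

Social marginal cost = private MC − MEB = 38.43 + 1.42x.
Set SMC = demand: 38.43 + 1.42x = 201.60 - 4.00x → x* = 30.1052.
Consumer price on the demand curve at x*: 201.60 − 4.00×30.1052 = 81.1792.

P = 81.18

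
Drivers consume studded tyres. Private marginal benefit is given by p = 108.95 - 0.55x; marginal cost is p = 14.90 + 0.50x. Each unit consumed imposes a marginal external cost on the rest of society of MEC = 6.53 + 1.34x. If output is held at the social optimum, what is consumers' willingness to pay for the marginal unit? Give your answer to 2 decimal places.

P = 88.81

Social marginal benefit = demand − MEC = 102.42 - 1.89x.
Set SMB = MC: 102.42 - 1.89x = 14.90 + 0.50x → x* = 36.6192.
Consumer price on the demand curve at x*: 108.95 − 0.55×36.6192 = 88.8094.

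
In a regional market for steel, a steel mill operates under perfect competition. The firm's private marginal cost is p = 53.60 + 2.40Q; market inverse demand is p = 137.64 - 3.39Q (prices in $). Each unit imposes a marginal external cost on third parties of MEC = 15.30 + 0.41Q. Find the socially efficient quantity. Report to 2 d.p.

Q* = 11.09

Social marginal cost = private MC + MEC = 68.90 + 2.81Q.
Set SMC = demand: 68.90 + 2.81Q = 137.64 - 3.39Q → Q* = 11.0871.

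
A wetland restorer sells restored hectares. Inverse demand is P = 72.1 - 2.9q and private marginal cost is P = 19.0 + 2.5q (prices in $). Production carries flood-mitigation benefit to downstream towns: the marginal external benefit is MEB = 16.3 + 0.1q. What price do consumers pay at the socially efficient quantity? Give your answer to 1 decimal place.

Social marginal cost = private MC − MEB = 2.7 + 2.4q.
Set SMC = demand: 2.7 + 2.4q = 72.1 - 2.9q → q* = 13.0943.
Consumer price on the demand curve at q*: 72.1 − 2.9×13.0943 = 34.1265.

P = $34.1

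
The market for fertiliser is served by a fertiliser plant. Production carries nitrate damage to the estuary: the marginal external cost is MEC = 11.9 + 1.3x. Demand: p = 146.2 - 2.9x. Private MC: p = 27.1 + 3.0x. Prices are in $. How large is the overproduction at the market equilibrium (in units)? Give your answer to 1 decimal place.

Market equilibrium (private): 27.1 + 3.0x = 146.2 - 2.9x → x_m = 20.1864.
Social marginal cost = private MC + MEC = 39.0 + 4.3x.
Set SMC = demand: 39.0 + 4.3x = 146.2 - 2.9x → x* = 14.8889.
Gap = |20.1864 − 14.8889| = 5.2975.

5.3 units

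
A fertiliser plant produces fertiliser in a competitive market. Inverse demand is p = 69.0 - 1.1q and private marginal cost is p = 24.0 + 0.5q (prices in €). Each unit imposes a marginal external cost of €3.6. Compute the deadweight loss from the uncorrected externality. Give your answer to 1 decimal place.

Market equilibrium (private): 24.0 + 0.5q = 69.0 - 1.1q → q_m = 28.1250.
Social marginal cost = private MC + MEC = 27.6 + 0.5q.
Set SMC = demand: 27.6 + 0.5q = 69.0 - 1.1q → q* = 25.8750.
The welfare-loss triangle has base |q_m − q*| and height MEC(q_m) (the vertical gap between SMC and demand is zero at q* and MEC at q_m).
DWL = ½ × 2.2500 × 3.6000 = 4.0500.

DWL = €4.1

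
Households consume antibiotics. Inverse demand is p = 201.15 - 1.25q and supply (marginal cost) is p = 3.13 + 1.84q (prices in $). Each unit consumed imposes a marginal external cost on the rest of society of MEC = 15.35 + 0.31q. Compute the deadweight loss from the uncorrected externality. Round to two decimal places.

DWL = $182.38

Market equilibrium (private): 3.13 + 1.84q = 201.15 - 1.25q → q_m = 64.0841.
Social marginal benefit = demand − MEC = 185.80 - 1.56q.
Set SMB = MC: 185.80 - 1.56q = 3.13 + 1.84q → q* = 53.7265.
The loss is the area between SMB and MC from q* to q_m; with linear curves that's a triangle of height MEC(q_m).
DWL = ½ × 10.3576 × 35.2161 = 182.3771.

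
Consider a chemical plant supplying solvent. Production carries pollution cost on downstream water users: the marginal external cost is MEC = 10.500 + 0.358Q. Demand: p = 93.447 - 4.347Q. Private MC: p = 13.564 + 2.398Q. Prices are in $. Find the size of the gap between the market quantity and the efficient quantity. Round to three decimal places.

2.075 units

Market equilibrium (private): 13.564 + 2.398Q = 93.447 - 4.347Q → Q_m = 11.8433.
Social marginal cost = private MC + MEC = 24.064 + 2.756Q.
Set SMC = demand: 24.064 + 2.756Q = 93.447 - 4.347Q → Q* = 9.7681.
Gap = |11.8433 − 9.7681| = 2.0752.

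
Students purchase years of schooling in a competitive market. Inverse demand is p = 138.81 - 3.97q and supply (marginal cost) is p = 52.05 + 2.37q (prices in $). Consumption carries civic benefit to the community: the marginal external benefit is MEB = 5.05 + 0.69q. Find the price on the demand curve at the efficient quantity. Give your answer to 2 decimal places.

P = $74.30

Social marginal benefit = demand + MEB = 143.86 - 3.28q.
Set SMB = MC: 143.86 - 3.28q = 52.05 + 2.37q → q* = 16.2496.
Consumer price on the demand curve at q*: 138.81 − 3.97×16.2496 = 74.2991.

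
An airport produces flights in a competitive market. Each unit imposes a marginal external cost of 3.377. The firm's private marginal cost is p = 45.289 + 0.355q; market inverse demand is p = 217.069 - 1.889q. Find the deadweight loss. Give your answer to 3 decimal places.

Market equilibrium (private): 45.289 + 0.355q = 217.069 - 1.889q → q_m = 76.5508.
Social marginal cost = private MC + MEC = 48.666 + 0.355q.
Set SMC = demand: 48.666 + 0.355q = 217.069 - 1.889q → q* = 75.0459.
The loss is the area between SMC and demand from q* to q_m; with linear curves that's a triangle of height MEC(q_m).
DWL = ½ × 1.5049 × 3.3770 = 2.5410.

DWL = 2.541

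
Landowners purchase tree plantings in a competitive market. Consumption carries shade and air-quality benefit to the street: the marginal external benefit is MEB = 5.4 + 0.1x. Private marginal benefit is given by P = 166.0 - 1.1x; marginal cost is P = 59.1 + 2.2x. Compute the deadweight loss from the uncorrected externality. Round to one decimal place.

DWL = 11.7

Market equilibrium (private): 59.1 + 2.2x = 166.0 - 1.1x → x_m = 32.3939.
Social marginal benefit = demand + MEB = 171.4 - x.
Set SMB = MC: 171.4 - x = 59.1 + 2.2x → x* = 35.0938.
The loss is the area between SMB and MC from x* to x_m; with linear curves that's a triangle of height MEB(x_m).
DWL = ½ × 2.6999 × 8.6394 = 11.6628.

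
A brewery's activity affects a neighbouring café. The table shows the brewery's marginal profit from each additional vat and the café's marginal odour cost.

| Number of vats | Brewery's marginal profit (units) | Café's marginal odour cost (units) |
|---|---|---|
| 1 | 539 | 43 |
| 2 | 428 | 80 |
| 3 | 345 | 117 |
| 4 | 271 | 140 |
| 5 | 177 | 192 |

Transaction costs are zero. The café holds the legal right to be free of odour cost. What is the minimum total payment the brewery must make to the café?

380

Efficient level: marginal profit ≥ marginal odour cost through level 4, so k* = 4.
With the café holding the right, the brewery must at least compensate total damage at k*: 43 + 80 + 117 + 140 = 380.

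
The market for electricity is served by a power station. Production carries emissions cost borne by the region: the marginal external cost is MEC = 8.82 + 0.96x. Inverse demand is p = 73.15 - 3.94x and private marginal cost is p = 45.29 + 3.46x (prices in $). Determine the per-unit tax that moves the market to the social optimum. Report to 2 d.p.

Social marginal cost = private MC + MEC = 54.11 + 4.42x.
Set SMC = demand: 54.11 + 4.42x = 73.15 - 3.94x → x* = 2.2775.
The Pigouvian tax equals MEC at x*: 8.82 + 0.96×2.2775 = 11.0064.

tax = $11.01 per unit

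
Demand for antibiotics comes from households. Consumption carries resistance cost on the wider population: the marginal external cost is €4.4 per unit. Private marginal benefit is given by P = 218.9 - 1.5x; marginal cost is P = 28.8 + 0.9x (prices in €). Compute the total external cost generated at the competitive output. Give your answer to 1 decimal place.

€348.5

Market equilibrium (private): 28.8 + 0.9x = 218.9 - 1.5x → x_m = 79.2083.
Total external cost = MEC × x_m = 4.4 × 79.2083 = 348.5165.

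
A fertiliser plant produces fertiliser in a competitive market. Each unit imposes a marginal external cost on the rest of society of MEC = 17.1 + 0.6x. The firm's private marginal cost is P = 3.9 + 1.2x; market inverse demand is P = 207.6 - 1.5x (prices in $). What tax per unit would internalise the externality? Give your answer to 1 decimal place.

tax = $51.0 per unit

Social marginal cost = private MC + MEC = 21.0 + 1.8x.
Set SMC = demand: 21.0 + 1.8x = 207.6 - 1.5x → x* = 56.5455.
The Pigouvian tax equals MEC at x*: 17.1 + 0.6×56.5455 = 51.0273.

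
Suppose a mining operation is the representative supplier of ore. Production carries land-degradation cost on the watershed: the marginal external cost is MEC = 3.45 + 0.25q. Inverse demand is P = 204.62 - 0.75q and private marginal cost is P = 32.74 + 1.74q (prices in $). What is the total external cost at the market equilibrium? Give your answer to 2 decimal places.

Market equilibrium (private): 32.74 + 1.74q = 204.62 - 0.75q → q_m = 69.0281.
Total external cost = ∫₀^{q_m} (3.45 + 0.25q) dq = 3.45×69.0281 + ½×0.25×69.0281² = 833.7568.

$833.76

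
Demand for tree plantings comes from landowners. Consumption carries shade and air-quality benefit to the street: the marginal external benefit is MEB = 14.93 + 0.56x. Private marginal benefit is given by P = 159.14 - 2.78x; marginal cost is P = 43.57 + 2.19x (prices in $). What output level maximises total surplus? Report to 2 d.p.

x* = 29.59

Social marginal benefit = demand + MEB = 174.07 - 2.22x.
Set SMB = MC: 174.07 - 2.22x = 43.57 + 2.19x → x* = 29.5918.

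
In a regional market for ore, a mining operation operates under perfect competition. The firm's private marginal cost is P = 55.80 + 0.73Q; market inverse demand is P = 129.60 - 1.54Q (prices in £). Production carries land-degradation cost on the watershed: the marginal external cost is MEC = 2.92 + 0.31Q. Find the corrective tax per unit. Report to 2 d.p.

tax = £11.44 per unit

Social marginal cost = private MC + MEC = 58.72 + 1.04Q.
Set SMC = demand: 58.72 + 1.04Q = 129.60 - 1.54Q → Q* = 27.4729.
The Pigouvian tax equals MEC at Q*: 2.92 + 0.31×27.4729 = 11.4366.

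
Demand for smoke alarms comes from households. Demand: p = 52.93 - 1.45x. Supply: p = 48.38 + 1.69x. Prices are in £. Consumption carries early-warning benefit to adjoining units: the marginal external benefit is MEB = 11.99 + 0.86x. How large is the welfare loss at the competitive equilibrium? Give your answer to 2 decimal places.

Market equilibrium (private): 48.38 + 1.69x = 52.93 - 1.45x → x_m = 1.4490.
Social marginal benefit = demand + MEB = 64.92 - 0.59x.
Set SMB = MC: 64.92 - 0.59x = 48.38 + 1.69x → x* = 7.2544.
Between x* and x_m the wedge SMB − MC runs linearly from 0 to MEB(x_m), so the loss is a triangle.
DWL = ½ × 5.8054 × 13.2362 = 38.4207.

DWL = £38.42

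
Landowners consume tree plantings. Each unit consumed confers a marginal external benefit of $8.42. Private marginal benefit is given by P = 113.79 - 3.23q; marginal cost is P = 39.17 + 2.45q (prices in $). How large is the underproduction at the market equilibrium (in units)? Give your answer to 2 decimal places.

1.48 units

Market equilibrium (private): 39.17 + 2.45q = 113.79 - 3.23q → q_m = 13.1373.
Social marginal benefit = demand + MEB = 122.21 - 3.23q.
Set SMB = MC: 122.21 - 3.23q = 39.17 + 2.45q → q* = 14.6197.
Gap = |13.1373 − 14.6197| = 1.4824.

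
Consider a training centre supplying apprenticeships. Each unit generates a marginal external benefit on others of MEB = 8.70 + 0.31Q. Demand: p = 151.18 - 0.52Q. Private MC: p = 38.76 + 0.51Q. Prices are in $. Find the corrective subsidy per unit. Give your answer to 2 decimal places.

subsidy = $60.85 per unit

Social marginal cost = private MC − MEB = 30.06 + 0.20Q.
Set SMC = demand: 30.06 + 0.20Q = 151.18 - 0.52Q → Q* = 168.2222.
The Pigouvian subsidy equals MEB at Q*: 8.70 + 0.31×168.2222 = 60.8489.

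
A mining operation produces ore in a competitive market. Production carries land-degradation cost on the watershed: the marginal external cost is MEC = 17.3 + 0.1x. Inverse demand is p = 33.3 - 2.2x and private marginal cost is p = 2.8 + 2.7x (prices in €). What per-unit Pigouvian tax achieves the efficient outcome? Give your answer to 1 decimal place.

Social marginal cost = private MC + MEC = 20.1 + 2.8x.
Set SMC = demand: 20.1 + 2.8x = 33.3 - 2.2x → x* = 2.6400.
The Pigouvian tax equals MEC at x*: 17.3 + 0.1×2.6400 = 17.5640.

tax = €17.6 per unit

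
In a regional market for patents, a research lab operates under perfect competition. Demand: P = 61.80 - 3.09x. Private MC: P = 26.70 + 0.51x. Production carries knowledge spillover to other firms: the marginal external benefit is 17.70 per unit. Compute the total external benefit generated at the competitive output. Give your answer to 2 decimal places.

172.58

Market equilibrium (private): 26.70 + 0.51x = 61.80 - 3.09x → x_m = 9.7500.
Total external benefit = MEB × x_m = 17.70 × 9.7500 = 172.5750.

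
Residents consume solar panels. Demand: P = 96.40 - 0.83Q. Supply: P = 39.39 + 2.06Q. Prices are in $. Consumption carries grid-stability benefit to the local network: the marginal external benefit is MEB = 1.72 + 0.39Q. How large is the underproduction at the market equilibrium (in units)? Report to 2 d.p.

Market equilibrium (private): 39.39 + 2.06Q = 96.40 - 0.83Q → Q_m = 19.7266.
Social marginal benefit = demand + MEB = 98.12 - 0.44Q.
Set SMB = MC: 98.12 - 0.44Q = 39.39 + 2.06Q → Q* = 23.4920.
Gap = |19.7266 − 23.4920| = 3.7654.

3.77 units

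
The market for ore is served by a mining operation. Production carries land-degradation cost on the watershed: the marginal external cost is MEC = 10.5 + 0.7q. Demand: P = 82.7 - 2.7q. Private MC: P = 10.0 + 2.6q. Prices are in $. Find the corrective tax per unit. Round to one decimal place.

tax = $17.8 per unit

Social marginal cost = private MC + MEC = 20.5 + 3.3q.
Set SMC = demand: 20.5 + 3.3q = 82.7 - 2.7q → q* = 10.3667.
The Pigouvian tax equals MEC at q*: 10.5 + 0.7×10.3667 = 17.7567.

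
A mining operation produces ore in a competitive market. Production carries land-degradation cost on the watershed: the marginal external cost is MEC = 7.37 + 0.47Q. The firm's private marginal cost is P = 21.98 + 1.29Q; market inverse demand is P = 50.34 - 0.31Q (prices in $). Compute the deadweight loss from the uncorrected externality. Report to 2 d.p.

Market equilibrium (private): 21.98 + 1.29Q = 50.34 - 0.31Q → Q_m = 17.7250.
Social marginal cost = private MC + MEC = 29.35 + 1.76Q.
Set SMC = demand: 29.35 + 1.76Q = 50.34 - 0.31Q → Q* = 10.1401.
The loss is the area between SMC and demand from Q* to Q_m; with linear curves that's a triangle of height MEC(Q_m).
DWL = ½ × 7.5849 × 15.7008 = 59.5445.

DWL = $59.54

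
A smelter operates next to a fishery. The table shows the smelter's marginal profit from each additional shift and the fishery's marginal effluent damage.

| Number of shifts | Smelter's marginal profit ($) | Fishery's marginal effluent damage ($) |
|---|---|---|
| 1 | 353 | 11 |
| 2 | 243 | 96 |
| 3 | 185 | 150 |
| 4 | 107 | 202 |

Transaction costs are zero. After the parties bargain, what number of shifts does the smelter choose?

Bargaining reaches the level where marginal profit last exceeds marginal effluent damage.
That holds through level 3 (185 ≥ 150) but not at 4 (107 < 202).

3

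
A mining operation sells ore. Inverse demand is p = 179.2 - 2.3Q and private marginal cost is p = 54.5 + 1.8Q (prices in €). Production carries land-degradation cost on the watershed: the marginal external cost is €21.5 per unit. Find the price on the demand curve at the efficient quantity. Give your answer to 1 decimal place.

P = €121.3

Social marginal cost = private MC + MEC = 76.0 + 1.8Q.
Set SMC = demand: 76.0 + 1.8Q = 179.2 - 2.3Q → Q* = 25.1707.
Consumer price on the demand curve at Q*: 179.2 − 2.3×25.1707 = 121.3074.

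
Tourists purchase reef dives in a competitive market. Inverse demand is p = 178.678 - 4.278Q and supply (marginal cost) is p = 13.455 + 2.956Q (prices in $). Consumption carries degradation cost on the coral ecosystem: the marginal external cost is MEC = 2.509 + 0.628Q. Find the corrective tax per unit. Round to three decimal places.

tax = $15.506 per unit

Social marginal benefit = demand − MEC = 176.169 - 4.906Q.
Set SMB = MC: 176.169 - 4.906Q = 13.455 + 2.956Q → Q* = 20.6963.
The Pigouvian tax equals MEC at Q*: 2.509 + 0.628×20.6963 = 15.5063.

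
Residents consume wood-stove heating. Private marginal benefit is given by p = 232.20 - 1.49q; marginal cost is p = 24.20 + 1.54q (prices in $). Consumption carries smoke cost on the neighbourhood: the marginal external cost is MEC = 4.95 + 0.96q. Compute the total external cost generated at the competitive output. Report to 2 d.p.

$2601.75

Market equilibrium (private): 24.20 + 1.54q = 232.20 - 1.49q → q_m = 68.6469.
Total external cost = ∫₀^{q_m} (4.95 + 0.96q) dq = 4.95×68.6469 + ½×0.96×68.6469² = 2601.7527.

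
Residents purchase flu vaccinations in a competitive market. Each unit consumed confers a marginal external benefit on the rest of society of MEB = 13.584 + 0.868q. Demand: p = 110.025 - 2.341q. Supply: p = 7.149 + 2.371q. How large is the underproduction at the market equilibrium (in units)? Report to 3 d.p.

Market equilibrium (private): 7.149 + 2.371q = 110.025 - 2.341q → q_m = 21.8328.
Social marginal benefit = demand + MEB = 123.609 - 1.473q.
Set SMB = MC: 123.609 - 1.473q = 7.149 + 2.371q → q* = 30.2966.
Gap = |21.8328 − 30.2966| = 8.4638.

8.464 units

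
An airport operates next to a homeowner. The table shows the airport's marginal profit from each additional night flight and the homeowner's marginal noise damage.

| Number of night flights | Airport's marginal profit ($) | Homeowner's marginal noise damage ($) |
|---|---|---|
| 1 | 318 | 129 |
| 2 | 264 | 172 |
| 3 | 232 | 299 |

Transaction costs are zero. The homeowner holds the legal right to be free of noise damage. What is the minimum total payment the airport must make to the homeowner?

$301

Efficient level: marginal profit ≥ marginal noise damage through level 2, so k* = 2.
With the homeowner holding the right, the airport must at least compensate total damage at k*: 129 + 172 = 301.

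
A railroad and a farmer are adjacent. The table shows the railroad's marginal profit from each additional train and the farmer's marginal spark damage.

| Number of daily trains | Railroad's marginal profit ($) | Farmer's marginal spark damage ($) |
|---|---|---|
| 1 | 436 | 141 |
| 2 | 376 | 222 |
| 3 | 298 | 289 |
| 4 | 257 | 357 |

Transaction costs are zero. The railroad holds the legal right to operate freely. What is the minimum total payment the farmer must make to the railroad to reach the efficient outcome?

$257

Left alone the railroad would choose level 4 (marginal profit stays positive).
Efficient level: k* = 3 (marginal profit ≥ marginal spark damage through 3).
The farmer must at least cover the railroad's forgone profit from cutting 4→3: 257 = 257.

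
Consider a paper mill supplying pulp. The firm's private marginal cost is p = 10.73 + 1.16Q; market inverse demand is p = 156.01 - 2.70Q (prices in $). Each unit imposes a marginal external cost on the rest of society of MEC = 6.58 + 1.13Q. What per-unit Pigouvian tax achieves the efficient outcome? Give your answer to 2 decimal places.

tax = $37.99 per unit

Social marginal cost = private MC + MEC = 17.31 + 2.29Q.
Set SMC = demand: 17.31 + 2.29Q = 156.01 - 2.70Q → Q* = 27.7956.
The Pigouvian tax equals MEC at Q*: 6.58 + 1.13×27.7956 = 37.9890.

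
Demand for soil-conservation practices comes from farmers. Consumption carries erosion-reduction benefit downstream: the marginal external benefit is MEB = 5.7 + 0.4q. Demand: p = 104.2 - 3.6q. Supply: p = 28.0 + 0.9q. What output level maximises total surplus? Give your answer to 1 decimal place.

q* = 20.0

Social marginal benefit = demand + MEB = 109.9 - 3.2q.
Set SMB = MC: 109.9 - 3.2q = 28.0 + 0.9q → q* = 19.9756.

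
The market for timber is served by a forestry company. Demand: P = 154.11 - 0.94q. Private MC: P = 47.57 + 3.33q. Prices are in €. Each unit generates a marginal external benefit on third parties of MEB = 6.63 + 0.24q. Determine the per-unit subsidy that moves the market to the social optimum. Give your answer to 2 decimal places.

subsidy = €13.37 per unit

Social marginal cost = private MC − MEB = 40.94 + 3.09q.
Set SMC = demand: 40.94 + 3.09q = 154.11 - 0.94q → q* = 28.0819.
The Pigouvian subsidy equals MEB at q*: 6.63 + 0.24×28.0819 = 13.3697.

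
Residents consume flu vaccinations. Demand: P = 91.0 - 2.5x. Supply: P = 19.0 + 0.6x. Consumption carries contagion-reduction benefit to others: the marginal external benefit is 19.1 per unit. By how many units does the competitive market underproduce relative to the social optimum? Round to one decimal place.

6.2 units

Market equilibrium (private): 19.0 + 0.6x = 91.0 - 2.5x → x_m = 23.2258.
Social marginal benefit = demand + MEB = 110.1 - 2.5x.
Set SMB = MC: 110.1 - 2.5x = 19.0 + 0.6x → x* = 29.3871.
Gap = |23.2258 − 29.3871| = 6.1613.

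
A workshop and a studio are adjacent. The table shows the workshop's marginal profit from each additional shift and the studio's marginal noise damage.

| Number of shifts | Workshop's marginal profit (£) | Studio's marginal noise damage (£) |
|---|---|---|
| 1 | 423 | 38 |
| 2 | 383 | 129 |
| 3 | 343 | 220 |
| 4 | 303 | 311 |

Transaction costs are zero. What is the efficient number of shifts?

Bargaining reaches the level where marginal profit last exceeds marginal noise damage.
That holds through level 3 (343 ≥ 220) but not at 4 (303 < 311).

3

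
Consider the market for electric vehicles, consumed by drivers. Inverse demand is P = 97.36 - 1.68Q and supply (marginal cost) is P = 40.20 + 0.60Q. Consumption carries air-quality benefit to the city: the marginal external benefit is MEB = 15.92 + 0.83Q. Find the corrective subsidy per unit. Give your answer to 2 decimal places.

Social marginal benefit = demand + MEB = 113.28 - 0.85Q.
Set SMB = MC: 113.28 - 0.85Q = 40.20 + 0.60Q → Q* = 50.4000.
The Pigouvian subsidy equals MEB at Q*: 15.92 + 0.83×50.4000 = 57.7520.

subsidy = 57.75 per unit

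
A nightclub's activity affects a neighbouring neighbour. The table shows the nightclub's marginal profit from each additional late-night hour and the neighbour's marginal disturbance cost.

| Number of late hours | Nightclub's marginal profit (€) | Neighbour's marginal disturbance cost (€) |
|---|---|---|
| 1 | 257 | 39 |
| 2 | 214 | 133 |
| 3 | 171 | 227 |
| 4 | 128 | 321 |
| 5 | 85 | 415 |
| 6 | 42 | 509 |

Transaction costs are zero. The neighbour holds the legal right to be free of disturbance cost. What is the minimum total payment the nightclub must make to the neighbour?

Efficient level: marginal profit ≥ marginal disturbance cost through level 2, so k* = 2.
With the neighbour holding the right, the nightclub must at least compensate total damage at k*: 39 + 133 = 172.

€172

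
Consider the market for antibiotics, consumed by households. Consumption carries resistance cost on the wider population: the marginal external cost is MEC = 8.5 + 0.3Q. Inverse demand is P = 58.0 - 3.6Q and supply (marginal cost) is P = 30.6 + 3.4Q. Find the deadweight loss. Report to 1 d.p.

DWL = 6.4

Market equilibrium (private): 30.6 + 3.4Q = 58.0 - 3.6Q → Q_m = 3.9143.
Social marginal benefit = demand − MEC = 49.5 - 3.9Q.
Set SMB = MC: 49.5 - 3.9Q = 30.6 + 3.4Q → Q* = 2.5890.
Between Q* and Q_m the wedge MC − SMB runs linearly from 0 to MEC(Q_m), so the loss is a triangle.
DWL = ½ × 1.3253 × 9.6743 = 6.4107.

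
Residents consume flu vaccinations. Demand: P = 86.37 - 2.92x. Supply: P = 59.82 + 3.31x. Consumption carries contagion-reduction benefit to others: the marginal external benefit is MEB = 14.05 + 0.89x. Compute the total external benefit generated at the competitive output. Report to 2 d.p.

Market equilibrium (private): 59.82 + 3.31x = 86.37 - 2.92x → x_m = 4.2616.
Total external benefit = ∫₀^{x_m} (14.05 + 0.89x) dx = 14.05×4.2616 + ½×0.89×4.2616² = 67.9572.

67.96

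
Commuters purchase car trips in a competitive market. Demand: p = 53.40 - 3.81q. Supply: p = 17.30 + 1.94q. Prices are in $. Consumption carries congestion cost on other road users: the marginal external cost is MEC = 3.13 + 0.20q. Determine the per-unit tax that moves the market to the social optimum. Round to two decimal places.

tax = $4.24 per unit

Social marginal benefit = demand − MEC = 50.27 - 4.01q.
Set SMB = MC: 50.27 - 4.01q = 17.30 + 1.94q → q* = 5.5412.
The Pigouvian tax equals MEC at q*: 3.13 + 0.20×5.5412 = 4.2382.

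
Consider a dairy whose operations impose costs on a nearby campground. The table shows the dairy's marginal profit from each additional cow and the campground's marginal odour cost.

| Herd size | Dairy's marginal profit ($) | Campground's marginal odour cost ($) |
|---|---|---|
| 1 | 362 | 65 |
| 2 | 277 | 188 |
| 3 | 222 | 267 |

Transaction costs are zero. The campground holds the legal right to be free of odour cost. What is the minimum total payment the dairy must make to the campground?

$253

Efficient level: marginal profit ≥ marginal odour cost through level 2, so k* = 2.
With the campground holding the right, the dairy must at least compensate total damage at k*: 65 + 188 = 253.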